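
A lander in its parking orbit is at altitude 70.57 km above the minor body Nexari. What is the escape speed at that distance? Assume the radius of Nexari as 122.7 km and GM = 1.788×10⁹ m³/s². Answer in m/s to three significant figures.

v_esc ≈ 136 m/s

r = 122.7 + 70.57 = 193.27 km = 1.9327×10⁵ m.
Escape speed v_esc = √(2μ/r) = √(2 × 1.788×10⁹ / 1.933×10⁵) = √(1.850×10⁴) = 136.0 m/s.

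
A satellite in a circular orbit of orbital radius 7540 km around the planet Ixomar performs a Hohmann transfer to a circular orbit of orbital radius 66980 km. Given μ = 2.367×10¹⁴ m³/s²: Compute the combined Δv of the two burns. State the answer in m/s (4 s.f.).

Δv_total ≈ 2943 m/s

r₁ = 7540 km = 7.540×10⁶ m.
r₂ = 66980 km = 6.698×10⁷ m.
Transfer ellipse a_t = (r₁ + r₂)/2 = 3.726×10⁷ m.
At r₁: circular v_c1 = √(μ/r₁) = 5603 m/s; transfer-periapsis v_p = √[μ(2/r₁ − 1/a_t)] = 7512 m/s.
Δv₁ = v_p − v_c1 = 1909 m/s.
At r₂: circular v_c2 = √(μ/r₂) = 1880 m/s; transfer-apoapsis v_a = √[μ(2/r₂ − 1/a_t)] = 845.7 m/s.
Δv₂ = v_c2 − v_a = 1034 m/s.
Total Δv = Δv₁ + Δv₂ = 2943 m/s.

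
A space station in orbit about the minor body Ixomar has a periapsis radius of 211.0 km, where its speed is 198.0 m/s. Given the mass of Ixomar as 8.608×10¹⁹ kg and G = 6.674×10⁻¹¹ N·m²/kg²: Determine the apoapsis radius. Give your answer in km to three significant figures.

μ = GM = 6.674×10⁻¹¹ × 8.608×10¹⁹ = 5.745×10⁹ m³/s².
r_p = 2.110×10⁵ m.
Specific energy ε = v²/2 − μ/r = -7.625×10³ J/kg, so a = −μ/(2ε) = 3.767×10⁵ m.
The apsides satisfy r_p + r_a = 2a, so the apoapsis radius is 2a − r_p = 5.424×10⁵ m = 542.40 km.

apoapsis radius ≈ 542 km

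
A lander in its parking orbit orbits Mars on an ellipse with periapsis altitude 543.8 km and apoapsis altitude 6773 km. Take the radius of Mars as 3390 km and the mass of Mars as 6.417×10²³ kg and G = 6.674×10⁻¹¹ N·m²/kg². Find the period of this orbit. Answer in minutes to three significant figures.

T ≈ 299 minutes

μ = GM = 6.674×10⁻¹¹ × 6.417×10²³ = 4.283×10¹³ m³/s².
r_p = 3390 + 543.8 = 3933.8 km = 3.9338×10⁶ m.
r_a = 3390 + 6773 = 10163 km = 1.0163×10⁷ m.
Semi-major axis a = (r_p + r_a)/2 = (3933.8 + 10163)/2 = 7048.4 km = 7.048×10⁶ m.
By Kepler's third law T = 2π√(a³/μ) = 2π × 2.859×10³ = 1.797×10⁴ s.
= 299.4 minutes.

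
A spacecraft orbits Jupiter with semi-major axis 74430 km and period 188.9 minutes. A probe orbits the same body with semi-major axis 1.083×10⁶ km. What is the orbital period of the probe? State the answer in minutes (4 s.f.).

Kepler's third law: T² ∝ a³, so T₂ = T₁ (a₂/a₁)^(3/2).
a₂/a₁ = 14.55, (a₂/a₁)^(3/2) = 55.50.
T₂ = 188.9 × 55.50 = 10480 minutes.

T₂ ≈ 10480 minutes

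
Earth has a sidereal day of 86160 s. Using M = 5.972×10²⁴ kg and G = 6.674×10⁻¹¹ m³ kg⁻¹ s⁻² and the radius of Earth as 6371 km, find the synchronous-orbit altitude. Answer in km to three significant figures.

μ = GM = 6.674×10⁻¹¹ × 5.972×10²⁴ = 3.986×10¹⁴ m³/s².
A synchronous orbit has period T, so by Kepler's third law a = (μT²/4π²)^(1/3).
μT²/4π² = 3.986×10¹⁴ × (8.616×10⁴)² / 39.48 = 7.495×10²² m³.
a = 4.216×10⁷ m = 42162 km.
Altitude h = a − R = 42162 − 6371 = 35791 km.

h_sync ≈ 35800 km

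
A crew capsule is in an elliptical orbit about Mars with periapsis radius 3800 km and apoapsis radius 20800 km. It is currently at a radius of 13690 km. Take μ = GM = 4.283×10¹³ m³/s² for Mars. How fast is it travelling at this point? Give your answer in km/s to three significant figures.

Semi-major axis a = (r_p + r_a)/2 = 12300 km = 1.230×10⁷ m.
Vis-viva: v² = μ(2/r − 1/a) = 4.283×10¹³ × (1.461×10⁻⁷ − 8.130×10⁻⁸) = 2.775×10⁶ m²/s².
v = 1666 m/s = 1.666 km/s.

v ≈ 1.67 km/s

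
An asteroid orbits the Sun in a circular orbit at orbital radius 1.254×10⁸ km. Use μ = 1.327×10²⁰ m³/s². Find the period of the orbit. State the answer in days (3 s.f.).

T ≈ 280 days

r = 1.254×10⁸ km = 1.254×10¹¹ m.
Kepler's third law: T = 2π√(r³/μ) = 2π√((1.254×10¹¹)³ / 1.327×10²⁰).
r³/μ = 1.486×10¹³ s², so T = 2π × 3.855×10⁶ = 2.422×10⁷ s.
Converting: 2.422×10⁷ s ÷ 86400 = 280.3 days.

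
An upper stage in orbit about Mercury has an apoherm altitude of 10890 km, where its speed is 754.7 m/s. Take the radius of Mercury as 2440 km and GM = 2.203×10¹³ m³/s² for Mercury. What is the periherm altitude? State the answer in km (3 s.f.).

periherm altitude ≈ 335 km

r_a = 2440 + 10890 = 13330 km = 1.333×10⁷ m.
Specific energy ε = v²/2 − μ/r = -1.368×10⁶ J/kg, so a = −μ/(2ε) = 8.053×10⁶ m.
The apsides satisfy r_p + r_a = 2a, so the periherm radius is 2a − r_a = 2.775×10⁶ m = 2775.2 km.
Periherm altitude = 2775.2 − 2440 = 335.25 km.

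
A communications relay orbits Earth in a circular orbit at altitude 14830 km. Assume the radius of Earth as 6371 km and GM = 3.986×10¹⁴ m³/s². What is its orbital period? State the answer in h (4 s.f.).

T ≈ 8.534 h

r = 6371 + 14830 = 21201 km = 2.1201×10⁷ m.
Kepler's third law: T = 2π√(r³/μ) = 2π√((2.120×10⁷)³ / 3.986×10¹⁴).
r³/μ = 2.391×10⁷ s², so T = 2π × 4.890×10³ = 3.072×10⁴ s.
Converting: 3.072×10⁴ s ÷ 3600 = 8.534 h.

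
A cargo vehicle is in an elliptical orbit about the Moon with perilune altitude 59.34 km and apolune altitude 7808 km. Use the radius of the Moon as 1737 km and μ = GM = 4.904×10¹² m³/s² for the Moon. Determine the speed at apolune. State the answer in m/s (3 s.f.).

v ≈ 403 m/s

r_p = 1737 + 59.34 = 1796.3 km = 1.7963×10⁶ m.
r_a = 1737 + 7808 = 9545.0 km = 9.5450×10⁶ m.
Semi-major axis a = (r_p + r_a)/2 = 5670.7 km = 5.671×10⁶ m.
Vis-viva: v² = μ(2/r − 1/a) = 4.904×10¹² × (2.095×10⁻⁷ − 1.763×10⁻⁷) = 1.628×10⁵ m²/s².
v = 403.4 m/s.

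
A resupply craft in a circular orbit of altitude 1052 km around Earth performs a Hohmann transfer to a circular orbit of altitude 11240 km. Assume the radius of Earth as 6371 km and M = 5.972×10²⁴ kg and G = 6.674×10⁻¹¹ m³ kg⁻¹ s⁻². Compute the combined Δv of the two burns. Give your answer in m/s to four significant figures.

μ = GM = 6.674×10⁻¹¹ × 5.972×10²⁴ = 3.986×10¹⁴ m³/s².
r₁ = 6371 + 1052 = 7423.0 km = 7.4230×10⁶ m.
r₂ = 6371 + 11240 = 17611 km = 1.7611×10⁷ m.
Transfer ellipse a_t = (r₁ + r₂)/2 = 1.252×10⁷ m.
At r₁: circular v_c1 = √(μ/r₁) = 7328 m/s; transfer-perigee v_p = √[μ(2/r₁ − 1/a_t)] = 8692 m/s.
Δv₁ = v_p − v_c1 = 1364 m/s.
At r₂: circular v_c2 = √(μ/r₂) = 4757 m/s; transfer-apogee v_a = √[μ(2/r₂ − 1/a_t)] = 3664 m/s.
Δv₂ = v_c2 − v_a = 1094 m/s.
Total Δv = Δv₁ + Δv₂ = 2458 m/s.

Δv_total ≈ 2458 m/s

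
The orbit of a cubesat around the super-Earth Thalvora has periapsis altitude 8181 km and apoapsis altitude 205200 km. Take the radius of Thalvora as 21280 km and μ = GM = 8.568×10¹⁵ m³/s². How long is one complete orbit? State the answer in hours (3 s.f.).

r_p = 21280 + 8181 = 29461 km = 2.9461×10⁷ m.
r_a = 21280 + 205200 = 226480 km = 2.2648×10⁸ m.
Semi-major axis a = (r_p + r_a)/2 = (29461 + 2.2648×10⁵)/2 = 1.2797×10⁵ km = 1.280×10⁸ m.
By Kepler's third law T = 2π√(a³/μ) = 2π × 1.564×10⁴ = 9.827×10⁴ s.
= 27.30 hours.

T ≈ 27.3 hours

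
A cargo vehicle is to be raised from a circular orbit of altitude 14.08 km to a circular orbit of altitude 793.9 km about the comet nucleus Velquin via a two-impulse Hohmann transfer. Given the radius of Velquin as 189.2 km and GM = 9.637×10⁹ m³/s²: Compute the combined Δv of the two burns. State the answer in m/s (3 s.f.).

r₁ = 189.2 + 14.08 = 203.28 km = 2.0328×10⁵ m.
r₂ = 189.2 + 793.9 = 983.10 km = 9.8310×10⁵ m.
Transfer ellipse a_t = (r₁ + r₂)/2 = 5.932×10⁵ m.
At r₁: circular v_c1 = √(μ/r₁) = 217.7 m/s; transfer-periapsis v_p = √[μ(2/r₁ − 1/a_t)] = 280.3 m/s.
Δv₁ = v_p − v_c1 = 62.57 m/s.
At r₂: circular v_c2 = √(μ/r₂) = 99.01 m/s; transfer-apoapsis v_a = √[μ(2/r₂ − 1/a_t)] = 57.96 m/s.
Δv₂ = v_c2 − v_a = 41.05 m/s.
Total Δv = Δv₁ + Δv₂ = 103.6 m/s.

Δv_total ≈ 104 m/s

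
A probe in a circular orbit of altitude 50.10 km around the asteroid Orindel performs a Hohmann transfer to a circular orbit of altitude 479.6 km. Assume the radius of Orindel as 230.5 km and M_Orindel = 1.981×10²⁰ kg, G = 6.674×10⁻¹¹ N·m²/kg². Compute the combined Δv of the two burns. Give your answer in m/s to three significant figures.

Δv_total ≈ 76.6 m/s

μ = GM = 6.674×10⁻¹¹ × 1.981×10²⁰ = 1.322×10¹⁰ m³/s².
r₁ = 230.5 + 50.10 = 280.60 km = 2.8060×10⁵ m.
r₂ = 230.5 + 479.6 = 710.10 km = 7.1010×10⁵ m.
Transfer ellipse a_t = (r₁ + r₂)/2 = 4.954×10⁵ m.
At r₁: circular v_c1 = √(μ/r₁) = 217.1 m/s; transfer-periapsis v_p = √[μ(2/r₁ − 1/a_t)] = 259.9 m/s.
Δv₁ = v_p − v_c1 = 42.83 m/s.
At r₂: circular v_c2 = √(μ/r₂) = 136.5 m/s; transfer-apoapsis v_a = √[μ(2/r₂ − 1/a_t)] = 102.7 m/s.
Δv₂ = v_c2 − v_a = 33.75 m/s.
Total Δv = Δv₁ + Δv₂ = 76.58 m/s.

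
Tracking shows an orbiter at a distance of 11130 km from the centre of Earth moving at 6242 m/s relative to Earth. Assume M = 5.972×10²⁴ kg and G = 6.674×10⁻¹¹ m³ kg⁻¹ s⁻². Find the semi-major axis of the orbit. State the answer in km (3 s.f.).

μ = GM = 6.674×10⁻¹¹ × 5.972×10²⁴ = 3.986×10¹⁴ m³/s².
r = 1.113×10⁷ m.
Vis-viva rearranged: 1/a = 2/r − v²/μ = 1.797×10⁻⁷ − 9.776×10⁻⁸ = 8.194×10⁻⁸ m⁻¹.
a = 1.220×10⁷ m = 12204 km.

a ≈ 12200 km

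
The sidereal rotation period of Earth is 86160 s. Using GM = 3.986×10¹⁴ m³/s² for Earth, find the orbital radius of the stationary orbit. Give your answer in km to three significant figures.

A synchronous orbit has period T, so by Kepler's third law a = (μT²/4π²)^(1/3).
μT²/4π² = 3.986×10¹⁴ × (8.616×10⁴)² / 39.48 = 7.495×10²² m³.
a = 4.216×10⁷ m = 42163 km.

r_sync ≈ 42200 km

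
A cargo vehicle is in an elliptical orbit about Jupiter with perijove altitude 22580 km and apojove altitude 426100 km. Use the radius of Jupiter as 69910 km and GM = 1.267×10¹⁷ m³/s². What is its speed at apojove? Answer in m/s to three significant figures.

r_p = 69910 + 22580 = 92490 km = 9.2490×10⁷ m.
r_a = 69910 + 426100 = 496010 km = 4.9601×10⁸ m.
Semi-major axis a = (r_p + r_a)/2 = 2.9425×10⁵ km = 2.942×10⁸ m.
Vis-viva: v² = μ(2/r − 1/a) = 1.267×10¹⁷ × (4.032×10⁻⁹ − 3.398×10⁻⁹) = 8.029×10⁷ m²/s².
v = 8961 m/s.

v ≈ 8960 m/s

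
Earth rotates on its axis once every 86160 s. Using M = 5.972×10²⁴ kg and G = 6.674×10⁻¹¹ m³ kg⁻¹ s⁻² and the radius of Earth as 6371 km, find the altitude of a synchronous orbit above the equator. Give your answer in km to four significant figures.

h_sync ≈ 35790 km

μ = GM = 6.674×10⁻¹¹ × 5.972×10²⁴ = 3.986×10¹⁴ m³/s².
A synchronous orbit has period T, so by Kepler's third law a = (μT²/4π²)^(1/3).
μT²/4π² = 3.986×10¹⁴ × (8.616×10⁴)² / 39.48 = 7.495×10²² m³.
a = 4.216×10⁷ m = 42162 km.
Altitude h = a − R = 42162 − 6371 = 35791 km.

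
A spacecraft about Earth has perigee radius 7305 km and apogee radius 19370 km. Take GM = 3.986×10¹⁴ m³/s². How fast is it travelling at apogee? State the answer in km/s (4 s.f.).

Semi-major axis a = (r_p + r_a)/2 = 13338 km = 1.334×10⁷ m.
Vis-viva: v² = μ(2/r − 1/a) = 3.986×10¹⁴ × (1.033×10⁻⁷ − 7.498×10⁻⁸) = 1.127×10⁷ m²/s².
v = 3357 m/s = 3.357 km/s.

v ≈ 3.357 km/s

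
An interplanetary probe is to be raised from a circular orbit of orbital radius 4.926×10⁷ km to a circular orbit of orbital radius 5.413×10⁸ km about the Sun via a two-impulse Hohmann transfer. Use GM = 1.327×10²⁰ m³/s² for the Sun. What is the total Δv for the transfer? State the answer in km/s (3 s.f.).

Δv_total ≈ 27.6 km/s

r₁ = 4.926×10⁷ km = 4.926×10¹⁰ m.
r₂ = 5.413×10⁸ km = 5.413×10¹¹ m.
Transfer ellipse a_t = (r₁ + r₂)/2 = 2.953×10¹¹ m.
At r₁: circular v_c1 = √(μ/r₁) = 51900 m/s; transfer-perihelion v_p = √[μ(2/r₁ − 1/a_t)] = 70270 m/s.
Δv₁ = v_p − v_c1 = 18370 m/s.
At r₂: circular v_c2 = √(μ/r₂) = 15660 m/s; transfer-aphelion v_a = √[μ(2/r₂ − 1/a_t)] = 6395 m/s.
Δv₂ = v_c2 − v_a = 9262 m/s.
Total Δv = Δv₁ + Δv₂ = 27630 m/s = 27.63 km/s.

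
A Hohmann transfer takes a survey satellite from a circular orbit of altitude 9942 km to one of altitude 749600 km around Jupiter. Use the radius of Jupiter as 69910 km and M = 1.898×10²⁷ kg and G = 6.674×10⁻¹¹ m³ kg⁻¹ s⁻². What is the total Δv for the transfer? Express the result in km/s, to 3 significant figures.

Δv_total ≈ 21.1 km/s

μ = GM = 6.674×10⁻¹¹ × 1.898×10²⁷ = 1.267×10¹⁷ m³/s².
r₁ = 69910 + 9942 = 79852 km = 7.9852×10⁷ m.
r₂ = 69910 + 749600 = 819510 km = 8.1951×10⁸ m.
Transfer ellipse a_t = (r₁ + r₂)/2 = 4.497×10⁸ m.
At r₁: circular v_c1 = √(μ/r₁) = 39830 m/s; transfer-perijove v_p = √[μ(2/r₁ − 1/a_t)] = 53770 m/s.
Δv₁ = v_p − v_c1 = 13940 m/s.
At r₂: circular v_c2 = √(μ/r₂) = 12430 m/s; transfer-apojove v_a = √[μ(2/r₂ − 1/a_t)] = 5239 m/s.
Δv₂ = v_c2 − v_a = 7194 m/s.
Total Δv = Δv₁ + Δv₂ = 21130 m/s = 21.13 km/s.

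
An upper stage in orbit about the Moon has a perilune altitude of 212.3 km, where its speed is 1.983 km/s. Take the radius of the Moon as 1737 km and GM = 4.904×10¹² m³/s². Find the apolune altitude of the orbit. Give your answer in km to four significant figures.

r_p = 1737 + 212.3 = 1949.3 km = 1.949×10⁶ m.
Specific energy ε = v²/2 − μ/r = -5.496×10⁵ J/kg, so a = −μ/(2ε) = 4.461×10⁶ m.
The apsides satisfy r_p + r_a = 2a, so the apolune radius is 2a − r_p = 6.973×10⁶ m = 6973.1 km.
Apolune altitude = 6973.1 − 1737 = 5236.1 km.

apolune altitude ≈ 5236 km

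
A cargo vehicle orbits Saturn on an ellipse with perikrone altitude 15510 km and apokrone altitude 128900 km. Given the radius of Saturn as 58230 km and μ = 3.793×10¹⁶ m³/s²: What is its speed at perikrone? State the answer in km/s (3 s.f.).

r_p = 58230 + 15510 = 73740 km = 7.3740×10⁷ m.
r_a = 58230 + 128900 = 187130 km = 1.8713×10⁸ m.
Semi-major axis a = (r_p + r_a)/2 = 1.3044×10⁵ km = 1.304×10⁸ m.
Vis-viva: v² = μ(2/r − 1/a) = 3.793×10¹⁶ × (2.712×10⁻⁸ − 7.667×10⁻⁹) = 7.380×10⁸ m²/s².
v = 27170 m/s = 27.17 km/s.

v ≈ 27.2 km/s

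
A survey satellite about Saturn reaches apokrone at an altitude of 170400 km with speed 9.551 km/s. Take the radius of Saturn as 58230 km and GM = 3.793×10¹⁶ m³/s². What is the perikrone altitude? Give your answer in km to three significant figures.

perikrone altitude ≈ 28500 km

r_a = 58230 + 170400 = 2.2863×10⁵ km = 2.286×10⁸ m.
Specific energy ε = v²/2 − μ/r = -1.203×10⁸ J/kg, so a = −μ/(2ε) = 1.577×10⁸ m.
The apsides satisfy r_p + r_a = 2a, so the perikrone radius is 2a − r_a = 8.669×10⁷ m = 86690 km.
Perikrone altitude = 86690 − 58230 = 28460 km.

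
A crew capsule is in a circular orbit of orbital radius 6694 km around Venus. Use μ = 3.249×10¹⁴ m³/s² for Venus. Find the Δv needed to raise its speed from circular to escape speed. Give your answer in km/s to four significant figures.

r = 6694 km = 6.694×10⁶ m.
Circular speed v_c = √(μ/r) = 6967 m/s.
Escape speed v_esc = √(2μ/r) = √2 × v_c = 9853 m/s.
Δv = v_esc − v_c = 2886 m/s = 2.886 km/s.

Δv ≈ 2.886 km/s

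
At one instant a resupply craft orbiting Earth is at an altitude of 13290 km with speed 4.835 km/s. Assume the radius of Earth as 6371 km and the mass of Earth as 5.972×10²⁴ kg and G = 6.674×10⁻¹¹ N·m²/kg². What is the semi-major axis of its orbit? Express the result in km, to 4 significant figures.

μ = GM = 6.674×10⁻¹¹ × 5.972×10²⁴ = 3.986×10¹⁴ m³/s².
r = 6371 + 13290 = 19661 km = 1.966×10⁷ m.
Specific orbital energy ε = v²/2 − μ/r = (4835)²/2 − 3.986×10¹⁴/1.966×10⁷ = -8.584×10⁶ J/kg.
Since ε = −μ/(2a), a = −μ/(2ε) = 2.322×10⁷ m = 23217 km.

a ≈ 23220 km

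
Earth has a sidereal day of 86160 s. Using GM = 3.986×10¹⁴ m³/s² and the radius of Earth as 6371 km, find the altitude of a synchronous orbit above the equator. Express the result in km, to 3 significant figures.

A synchronous orbit has period T, so by Kepler's third law a = (μT²/4π²)^(1/3).
μT²/4π² = 3.986×10¹⁴ × (8.616×10⁴)² / 39.48 = 7.495×10²² m³.
a = 4.216×10⁷ m = 42163 km.
Altitude h = a − R = 42163 − 6371 = 35792 km.

h_sync ≈ 35800 km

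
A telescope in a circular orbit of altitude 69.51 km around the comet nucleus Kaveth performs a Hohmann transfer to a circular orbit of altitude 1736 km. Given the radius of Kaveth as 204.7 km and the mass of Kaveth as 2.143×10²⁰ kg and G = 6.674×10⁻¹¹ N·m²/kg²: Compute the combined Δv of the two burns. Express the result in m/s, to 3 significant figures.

μ = GM = 6.674×10⁻¹¹ × 2.143×10²⁰ = 1.430×10¹⁰ m³/s².
r₁ = 204.7 + 69.51 = 274.21 km = 2.7421×10⁵ m.
r₂ = 204.7 + 1736 = 1940.7 km = 1.9407×10⁶ m.
Transfer ellipse a_t = (r₁ + r₂)/2 = 1.107×10⁶ m.
At r₁: circular v_c1 = √(μ/r₁) = 228.4 m/s; transfer-periapsis v_p = √[μ(2/r₁ − 1/a_t)] = 302.3 m/s.
Δv₁ = v_p − v_c1 = 73.95 m/s.
At r₂: circular v_c2 = √(μ/r₂) = 85.85 m/s; transfer-apoapsis v_a = √[μ(2/r₂ − 1/a_t)] = 42.72 m/s.
Δv₂ = v_c2 − v_a = 43.13 m/s.
Total Δv = Δv₁ + Δv₂ = 117.1 m/s.

Δv_total ≈ 117 m/s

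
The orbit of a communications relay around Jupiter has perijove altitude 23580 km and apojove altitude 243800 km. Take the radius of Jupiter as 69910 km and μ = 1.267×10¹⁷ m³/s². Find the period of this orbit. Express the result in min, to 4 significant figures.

T ≈ 854.7 min

r_p = 69910 + 23580 = 93490 km = 9.3490×10⁷ m.
r_a = 69910 + 243800 = 313710 km = 3.1371×10⁸ m.
Semi-major axis a = (r_p + r_a)/2 = (93490 + 3.1371×10⁵)/2 = 2.0360×10⁵ km = 2.036×10⁸ m.
By Kepler's third law T = 2π√(a³/μ) = 2π × 8.162×10³ = 5.128×10⁴ s.
= 854.7 min.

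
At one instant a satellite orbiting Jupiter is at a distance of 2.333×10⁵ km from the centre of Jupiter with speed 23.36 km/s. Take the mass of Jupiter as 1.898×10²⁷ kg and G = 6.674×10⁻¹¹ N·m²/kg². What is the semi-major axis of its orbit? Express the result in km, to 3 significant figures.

a ≈ 2.34×10⁵ km

μ = GM = 6.674×10⁻¹¹ × 1.898×10²⁷ = 1.267×10¹⁷ m³/s².
r = 2.333×10⁸ m.
Specific orbital energy ε = v²/2 − μ/r = (23360)²/2 − 1.267×10¹⁷/2.333×10⁸ = -2.701×10⁸ J/kg.
Since ε = −μ/(2a), a = −μ/(2ε) = 2.345×10⁸ m = 2.3448×10⁵ km.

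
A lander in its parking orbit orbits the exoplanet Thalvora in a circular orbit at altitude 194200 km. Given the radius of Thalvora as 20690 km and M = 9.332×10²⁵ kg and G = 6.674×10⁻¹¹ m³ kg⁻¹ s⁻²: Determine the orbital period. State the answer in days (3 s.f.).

μ = GM = 6.674×10⁻¹¹ × 9.332×10²⁵ = 6.228×10¹⁵ m³/s².
r = 20690 + 194200 = 214890 km = 2.1489×10⁸ m.
Kepler's third law: T = 2π√(r³/μ) = 2π√((2.149×10⁸)³ / 6.228×10¹⁵).
r³/μ = 1.593×10⁹ s², so T = 2π × 3.992×10⁴ = 2.508×10⁵ s.
Converting: 2.508×10⁵ s ÷ 86400 = 2.903 days.

T ≈ 2.90 days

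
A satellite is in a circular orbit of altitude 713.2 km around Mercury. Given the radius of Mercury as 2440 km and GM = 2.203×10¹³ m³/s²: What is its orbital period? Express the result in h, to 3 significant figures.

T ≈ 2.08 h

r = 2440 + 713.2 = 3153.2 km = 3.1532×10⁶ m.
Kepler's third law: T = 2π√(r³/μ) = 2π√((3.153×10⁶)³ / 2.203×10¹³).
r³/μ = 1.423×10⁶ s², so T = 2π × 1.193×10³ = 7.495×10³ s.
Converting: 7.495×10³ s ÷ 3600 = 2.082 h.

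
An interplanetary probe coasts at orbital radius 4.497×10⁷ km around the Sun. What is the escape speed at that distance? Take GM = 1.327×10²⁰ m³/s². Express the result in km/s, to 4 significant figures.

v_esc ≈ 76.82 km/s

r = 4.497×10⁷ km = 4.497×10¹⁰ m.
Escape speed v_esc = √(2μ/r) = √(2 × 1.327×10²⁰ / 4.497×10¹⁰) = √(5.902×10⁹) = 76820 m/s.
= 76.82 km/s.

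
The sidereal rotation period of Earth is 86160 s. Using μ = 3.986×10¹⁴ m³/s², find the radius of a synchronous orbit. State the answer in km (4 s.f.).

A synchronous orbit has period T, so by Kepler's third law a = (μT²/4π²)^(1/3).
μT²/4π² = 3.986×10¹⁴ × (8.616×10⁴)² / 39.48 = 7.495×10²² m³.
a = 4.216×10⁷ m = 42163 km.

r_sync ≈ 42160 km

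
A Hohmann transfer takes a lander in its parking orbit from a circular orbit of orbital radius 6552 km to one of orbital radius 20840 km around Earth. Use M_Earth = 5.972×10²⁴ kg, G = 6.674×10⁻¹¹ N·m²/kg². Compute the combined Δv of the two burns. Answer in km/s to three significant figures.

Δv_total ≈ 3.17 km/s

μ = GM = 6.674×10⁻¹¹ × 5.972×10²⁴ = 3.986×10¹⁴ m³/s².
r₁ = 6552 km = 6.552×10⁶ m.
r₂ = 20840 km = 2.084×10⁷ m.
Transfer ellipse a_t = (r₁ + r₂)/2 = 1.370×10⁷ m.
At r₁: circular v_c1 = √(μ/r₁) = 7799 m/s; transfer-perigee v_p = √[μ(2/r₁ − 1/a_t)] = 9621 m/s.
Δv₁ = v_p − v_c1 = 1821 m/s.
At r₂: circular v_c2 = √(μ/r₂) = 4373 m/s; transfer-apogee v_a = √[μ(2/r₂ − 1/a_t)] = 3025 m/s.
Δv₂ = v_c2 − v_a = 1348 m/s.
Total Δv = Δv₁ + Δv₂ = 3170 m/s = 3.170 km/s.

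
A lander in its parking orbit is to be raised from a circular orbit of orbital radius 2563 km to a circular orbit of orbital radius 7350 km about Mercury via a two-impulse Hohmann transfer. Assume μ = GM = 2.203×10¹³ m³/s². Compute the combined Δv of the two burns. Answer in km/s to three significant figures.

Δv_total ≈ 1.12 km/s

r₁ = 2563 km = 2.563×10⁶ m.
r₂ = 7350 km = 7.350×10⁶ m.
Transfer ellipse a_t = (r₁ + r₂)/2 = 4.956×10⁶ m.
At r₁: circular v_c1 = √(μ/r₁) = 2932 m/s; transfer-periherm v_p = √[μ(2/r₁ − 1/a_t)] = 3570 m/s.
Δv₁ = v_p − v_c1 = 638.4 m/s.
At r₂: circular v_c2 = √(μ/r₂) = 1731 m/s; transfer-apoherm v_a = √[μ(2/r₂ − 1/a_t)] = 1245 m/s.
Δv₂ = v_c2 − v_a = 486.3 m/s.
Total Δv = Δv₁ + Δv₂ = 1125 m/s = 1.125 km/s.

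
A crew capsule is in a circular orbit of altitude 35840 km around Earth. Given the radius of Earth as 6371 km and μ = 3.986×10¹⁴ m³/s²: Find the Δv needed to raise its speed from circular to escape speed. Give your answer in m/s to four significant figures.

r = 6371 + 35840 = 42211 km = 4.2211×10⁷ m.
Circular speed v_c = √(μ/r) = 3073 m/s.
Escape speed v_esc = √(2μ/r) = √2 × v_c = 4346 m/s.
Δv = v_esc − v_c = 1273 m/s.

Δv ≈ 1273 m/s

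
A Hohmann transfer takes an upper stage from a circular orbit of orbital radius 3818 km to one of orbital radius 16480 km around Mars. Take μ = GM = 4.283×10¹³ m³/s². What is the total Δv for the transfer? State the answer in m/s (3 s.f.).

Δv_total ≈ 1540 m/s

r₁ = 3818 km = 3.818×10⁶ m.
r₂ = 16480 km = 1.648×10⁷ m.
Transfer ellipse a_t = (r₁ + r₂)/2 = 1.015×10⁷ m.
At r₁: circular v_c1 = √(μ/r₁) = 3349 m/s; transfer-periapsis v_p = √[μ(2/r₁ − 1/a_t)] = 4268 m/s.
Δv₁ = v_p − v_c1 = 918.7 m/s.
At r₂: circular v_c2 = √(μ/r₂) = 1612 m/s; transfer-apoapsis v_a = √[μ(2/r₂ − 1/a_t)] = 988.8 m/s.
Δv₂ = v_c2 − v_a = 623.3 m/s.
Total Δv = Δv₁ + Δv₂ = 1542 m/s.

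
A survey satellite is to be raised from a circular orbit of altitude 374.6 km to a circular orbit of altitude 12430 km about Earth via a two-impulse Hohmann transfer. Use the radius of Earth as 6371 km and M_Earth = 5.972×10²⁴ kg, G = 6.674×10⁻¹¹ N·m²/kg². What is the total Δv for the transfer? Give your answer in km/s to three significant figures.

μ = GM = 6.674×10⁻¹¹ × 5.972×10²⁴ = 3.986×10¹⁴ m³/s².
r₁ = 6371 + 374.6 = 6745.6 km = 6.7456×10⁶ m.
r₂ = 6371 + 12430 = 18801 km = 1.8801×10⁷ m.
Transfer ellipse a_t = (r₁ + r₂)/2 = 1.277×10⁷ m.
At r₁: circular v_c1 = √(μ/r₁) = 7687 m/s; transfer-perigee v_p = √[μ(2/r₁ − 1/a_t)] = 9326 m/s.
Δv₁ = v_p − v_c1 = 1639 m/s.
At r₂: circular v_c2 = √(μ/r₂) = 4604 m/s; transfer-apogee v_a = √[μ(2/r₂ − 1/a_t)] = 3346 m/s.
Δv₂ = v_c2 − v_a = 1258 m/s.
Total Δv = Δv₁ + Δv₂ = 2897 m/s = 2.897 km/s.

Δv_total ≈ 2.90 km/s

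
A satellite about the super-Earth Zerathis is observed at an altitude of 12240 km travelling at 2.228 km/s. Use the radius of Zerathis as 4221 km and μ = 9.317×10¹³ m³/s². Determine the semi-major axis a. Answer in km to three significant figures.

a ≈ 14700 km

r = 4221 + 12240 = 16461 km = 1.646×10⁷ m.
Specific orbital energy ε = v²/2 − μ/r = (2228)²/2 − 9.317×10¹³/1.646×10⁷ = -3.178×10⁶ J/kg.
Since ε = −μ/(2a), a = −μ/(2ε) = 1.466×10⁷ m = 14658 km.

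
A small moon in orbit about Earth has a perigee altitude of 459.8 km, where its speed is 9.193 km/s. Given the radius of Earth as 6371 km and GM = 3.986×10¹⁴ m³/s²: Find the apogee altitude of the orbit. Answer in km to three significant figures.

r_p = 6371 + 459.8 = 6830.8 km = 6.831×10⁶ m.
Specific energy ε = v²/2 − μ/r = -1.610×10⁷ J/kg, so a = −μ/(2ε) = 1.238×10⁷ m.
The apsides satisfy r_p + r_a = 2a, so the apogee radius is 2a − r_p = 1.793×10⁷ m = 17930 km.
Apogee altitude = 17930 − 6371 = 11559 km.

apogee altitude ≈ 11600 km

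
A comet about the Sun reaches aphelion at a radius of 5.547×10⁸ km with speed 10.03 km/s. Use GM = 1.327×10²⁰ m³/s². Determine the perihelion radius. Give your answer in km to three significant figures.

perihelion radius ≈ 1.48×10⁸ km

r_a = 5.547×10¹¹ m.
Specific energy ε = v²/2 − μ/r = -1.889×10⁸ J/kg, so a = −μ/(2ε) = 3.512×10¹¹ m.
The apsides satisfy r_p + r_a = 2a, so the perihelion radius is 2a − r_a = 1.477×10¹¹ m = 1.4768×10⁸ km.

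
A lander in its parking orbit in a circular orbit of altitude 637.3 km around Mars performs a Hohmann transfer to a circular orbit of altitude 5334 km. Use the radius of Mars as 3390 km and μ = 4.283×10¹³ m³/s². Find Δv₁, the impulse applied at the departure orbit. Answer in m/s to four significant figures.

Δv ≈ 553.6 m/s

r₁ = 3390 + 637.3 = 4027.3 km = 4.0273×10⁶ m.
r₂ = 3390 + 5334 = 8724.0 km = 8.7240×10⁶ m.
Transfer ellipse a_t = (r₁ + r₂)/2 = 6.376×10⁶ m.
At r₁: circular v_c1 = √(μ/r₁) = 3261 m/s; transfer-periapsis v_p = √[μ(2/r₁ − 1/a_t)] = 3815 m/s.
Δv₁ = v_p − v_c1 = 553.6 m/s.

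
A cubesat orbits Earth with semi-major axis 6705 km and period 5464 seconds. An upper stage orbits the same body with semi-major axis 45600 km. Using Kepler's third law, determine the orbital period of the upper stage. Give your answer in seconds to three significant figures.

Kepler's third law: T² ∝ a³, so T₂ = T₁ (a₂/a₁)^(3/2).
a₂/a₁ = 6.801, (a₂/a₁)^(3/2) = 17.74.
T₂ = 5464 × 17.74 = 96910 seconds.

T₂ ≈ 96900 seconds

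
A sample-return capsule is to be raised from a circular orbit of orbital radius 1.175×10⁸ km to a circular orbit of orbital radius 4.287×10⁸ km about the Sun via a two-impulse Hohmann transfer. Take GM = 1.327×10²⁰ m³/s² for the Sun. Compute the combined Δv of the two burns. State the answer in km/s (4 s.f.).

Δv_total ≈ 14.55 km/s

r₁ = 1.175×10⁸ km = 1.175×10¹¹ m.
r₂ = 4.287×10⁸ km = 4.287×10¹¹ m.
Transfer ellipse a_t = (r₁ + r₂)/2 = 2.731×10¹¹ m.
At r₁: circular v_c1 = √(μ/r₁) = 33610 m/s; transfer-perihelion v_p = √[μ(2/r₁ − 1/a_t)] = 42100 m/s.
Δv₁ = v_p − v_c1 = 8499 m/s.
At r₂: circular v_c2 = √(μ/r₂) = 17590 m/s; transfer-aphelion v_a = √[μ(2/r₂ − 1/a_t)] = 11540 m/s.
Δv₂ = v_c2 − v_a = 6053 m/s.
Total Δv = Δv₁ + Δv₂ = 14550 m/s = 14.55 km/s.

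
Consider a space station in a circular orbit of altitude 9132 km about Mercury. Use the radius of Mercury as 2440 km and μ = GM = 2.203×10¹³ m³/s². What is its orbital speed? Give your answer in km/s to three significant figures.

v ≈ 1.38 km/s

r = 2440 + 9132 = 11572 km = 1.1572×10⁷ m.
For a circular orbit v = √(μ/r) = √(2.203×10¹³ / 1.157×10⁷) = √(1.904×10⁶) = 1380 m/s.
That is 1.380 km/s.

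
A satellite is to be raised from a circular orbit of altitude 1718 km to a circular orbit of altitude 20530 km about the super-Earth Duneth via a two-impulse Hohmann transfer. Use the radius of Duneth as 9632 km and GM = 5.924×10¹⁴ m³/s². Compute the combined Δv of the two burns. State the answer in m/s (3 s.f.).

Δv_total ≈ 2640 m/s

r₁ = 9632 + 1718 = 11350 km = 1.1350×10⁷ m.
r₂ = 9632 + 20530 = 30162 km = 3.0162×10⁷ m.
Transfer ellipse a_t = (r₁ + r₂)/2 = 2.076×10⁷ m.
At r₁: circular v_c1 = √(μ/r₁) = 7225 m/s; transfer-periapsis v_p = √[μ(2/r₁ − 1/a_t)] = 8709 m/s.
Δv₁ = v_p − v_c1 = 1484 m/s.
At r₂: circular v_c2 = √(μ/r₂) = 4432 m/s; transfer-apoapsis v_a = √[μ(2/r₂ − 1/a_t)] = 3277 m/s.
Δv₂ = v_c2 − v_a = 1155 m/s.
Total Δv = Δv₁ + Δv₂ = 2639 m/s.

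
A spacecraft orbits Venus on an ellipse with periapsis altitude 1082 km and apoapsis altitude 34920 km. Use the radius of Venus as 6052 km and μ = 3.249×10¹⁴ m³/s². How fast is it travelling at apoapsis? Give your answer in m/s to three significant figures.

r_p = 6052 + 1082 = 7134.0 km = 7.1340×10⁶ m.
r_a = 6052 + 34920 = 40972 km = 4.0972×10⁷ m.
Semi-major axis a = (r_p + r_a)/2 = 24053 km = 2.405×10⁷ m.
Vis-viva: v² = μ(2/r − 1/a) = 3.249×10¹⁴ × (4.881×10⁻⁸ − 4.157×10⁻⁸) = 2.352×10⁶ m²/s².
v = 1534 m/s.

v ≈ 1530 m/s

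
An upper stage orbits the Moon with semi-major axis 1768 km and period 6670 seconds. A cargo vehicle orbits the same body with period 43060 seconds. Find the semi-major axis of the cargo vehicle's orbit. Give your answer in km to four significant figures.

Kepler's third law: a³ ∝ T², so a₂ = a₁ (T₂/T₁)^(2/3).
T₂/T₁ = 6.456, (T₂/T₁)^(2/3) = 3.467.
a₂ = 1768 × 3.467 = 6130 km.

a₂ ≈ 6130 km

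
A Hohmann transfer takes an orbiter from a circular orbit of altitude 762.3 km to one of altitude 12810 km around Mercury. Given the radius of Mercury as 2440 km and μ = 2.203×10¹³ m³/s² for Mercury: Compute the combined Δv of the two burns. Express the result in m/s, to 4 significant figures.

r₁ = 2440 + 762.3 = 3202.3 km = 3.2023×10⁶ m.
r₂ = 2440 + 12810 = 15250 km = 1.5250×10⁷ m.
Transfer ellipse a_t = (r₁ + r₂)/2 = 9.226×10⁶ m.
At r₁: circular v_c1 = √(μ/r₁) = 2623 m/s; transfer-periherm v_p = √[μ(2/r₁ − 1/a_t)] = 3372 m/s.
Δv₁ = v_p − v_c1 = 749.2 m/s.
At r₂: circular v_c2 = √(μ/r₂) = 1202 m/s; transfer-apoherm v_a = √[μ(2/r₂ − 1/a_t)] = 708.1 m/s.
Δv₂ = v_c2 − v_a = 493.8 m/s.
Total Δv = Δv₁ + Δv₂ = 1243 m/s.

Δv_total ≈ 1243 m/s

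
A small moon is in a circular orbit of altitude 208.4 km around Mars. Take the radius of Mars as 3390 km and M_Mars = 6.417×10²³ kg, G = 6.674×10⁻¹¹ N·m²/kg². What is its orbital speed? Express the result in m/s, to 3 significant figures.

v ≈ 3450 m/s

μ = GM = 6.674×10⁻¹¹ × 6.417×10²³ = 4.283×10¹³ m³/s².
r = 3390 + 208.4 = 3598.4 km = 3.5984×10⁶ m.
For a circular orbit v = √(μ/r) = √(4.283×10¹³ / 3.598×10⁶) = √(1.190×10⁷) = 3450 m/s.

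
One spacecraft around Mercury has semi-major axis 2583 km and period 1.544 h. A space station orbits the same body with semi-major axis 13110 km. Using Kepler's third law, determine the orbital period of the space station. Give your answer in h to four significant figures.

T₂ ≈ 17.65 h

Kepler's third law: T² ∝ a³, so T₂ = T₁ (a₂/a₁)^(3/2).
a₂/a₁ = 5.075, (a₂/a₁)^(3/2) = 11.43.
T₂ = 1.544 × 11.43 = 17.65 h.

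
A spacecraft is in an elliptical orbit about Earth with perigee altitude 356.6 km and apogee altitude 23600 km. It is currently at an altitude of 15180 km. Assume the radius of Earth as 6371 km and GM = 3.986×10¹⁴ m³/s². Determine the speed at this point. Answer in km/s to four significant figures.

r_p = 6371 + 356.6 = 6727.6 km = 6.7276×10⁶ m.
r_a = 6371 + 23600 = 29971 km = 2.9971×10⁷ m.
r = 6371 + 15180 = 21551 km = 2.155×10⁷ m.
Semi-major axis a = (r_p + r_a)/2 = 18349 km = 1.835×10⁷ m.
Vis-viva: v² = μ(2/r − 1/a) = 3.986×10¹⁴ × (9.280×10⁻⁸ − 5.450×10⁻⁸) = 1.527×10⁷ m²/s².
v = 3907 m/s = 3.907 km/s.

v ≈ 3.907 km/s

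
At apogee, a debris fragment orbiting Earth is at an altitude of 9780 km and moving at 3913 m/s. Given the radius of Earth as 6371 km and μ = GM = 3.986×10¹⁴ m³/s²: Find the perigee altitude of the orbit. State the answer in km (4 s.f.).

perigee altitude ≈ 892.3 km

r_a = 6371 + 9780 = 16151 km = 1.615×10⁷ m.
Specific energy ε = v²/2 − μ/r = -1.702×10⁷ J/kg, so a = −μ/(2ε) = 1.171×10⁷ m.
The apsides satisfy r_p + r_a = 2a, so the perigee radius is 2a − r_a = 7.263×10⁶ m = 7263.3 km.
Perigee altitude = 7263.3 − 6371 = 892.28 km.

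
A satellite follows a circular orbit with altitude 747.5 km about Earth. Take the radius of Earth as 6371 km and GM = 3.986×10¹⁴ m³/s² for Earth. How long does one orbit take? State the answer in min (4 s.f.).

r = 6371 + 747.5 = 7118.5 km = 7.1185×10⁶ m.
Kepler's third law: T = 2π√(r³/μ) = 2π√((7.118×10⁶)³ / 3.986×10¹⁴).
r³/μ = 9.050×10⁵ s², so T = 2π × 9.513×10² = 5.977×10³ s.
Converting: 5.977×10³ s ÷ 60.00 = 99.62 min.

T ≈ 99.62 min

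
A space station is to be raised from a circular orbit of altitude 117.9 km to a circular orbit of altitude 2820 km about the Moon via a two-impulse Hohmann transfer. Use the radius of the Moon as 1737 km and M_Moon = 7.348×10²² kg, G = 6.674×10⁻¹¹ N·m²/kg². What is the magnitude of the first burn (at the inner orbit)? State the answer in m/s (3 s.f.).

μ = GM = 6.674×10⁻¹¹ × 7.348×10²² = 4.904×10¹² m³/s².
r₁ = 1737 + 117.9 = 1854.9 km = 1.8549×10⁶ m.
r₂ = 1737 + 2820 = 4557.0 km = 4.5570×10⁶ m.
Transfer ellipse a_t = (r₁ + r₂)/2 = 3.206×10⁶ m.
At r₁: circular v_c1 = √(μ/r₁) = 1626 m/s; transfer-perilune v_p = √[μ(2/r₁ − 1/a_t)] = 1939 m/s.
Δv₁ = v_p − v_c1 = 312.6 m/s.

Δv ≈ 313 m/s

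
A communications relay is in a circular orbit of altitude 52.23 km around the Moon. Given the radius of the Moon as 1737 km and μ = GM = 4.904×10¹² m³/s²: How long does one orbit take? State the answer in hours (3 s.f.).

T ≈ 1.89 hours

r = 1737 + 52.23 = 1789.2 km = 1.7892×10⁶ m.
Kepler's third law: T = 2π√(r³/μ) = 2π√((1.789×10⁶)³ / 4.904×10¹²).
r³/μ = 1.168×10⁶ s², so T = 2π × 1.081×10³ = 6.791×10³ s.
Converting: 6.791×10³ s ÷ 3600 = 1.886 hours.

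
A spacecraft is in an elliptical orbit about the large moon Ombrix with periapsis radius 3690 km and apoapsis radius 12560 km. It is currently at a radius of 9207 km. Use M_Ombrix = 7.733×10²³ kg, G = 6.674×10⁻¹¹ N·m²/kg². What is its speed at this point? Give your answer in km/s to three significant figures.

μ = GM = 6.674×10⁻¹¹ × 7.733×10²³ = 5.161×10¹³ m³/s².
Semi-major axis a = (r_p + r_a)/2 = 8125.0 km = 8.125×10⁶ m.
Vis-viva: v² = μ(2/r − 1/a) = 5.161×10¹³ × (2.172×10⁻⁷ − 1.231×10⁻⁷) = 4.859×10⁶ m²/s².
v = 2204 m/s = 2.204 km/s.

v ≈ 2.20 km/s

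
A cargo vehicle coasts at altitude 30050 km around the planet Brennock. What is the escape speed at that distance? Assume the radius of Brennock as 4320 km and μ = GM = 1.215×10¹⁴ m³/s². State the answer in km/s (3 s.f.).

r = 4320 + 30050 = 34370 km = 3.4370×10⁷ m.
Escape speed v_esc = √(2μ/r) = √(2 × 1.215×10¹⁴ / 3.437×10⁷) = √(7.070×10⁶) = 2659 m/s.
= 2.659 km/s.

v_esc ≈ 2.66 km/s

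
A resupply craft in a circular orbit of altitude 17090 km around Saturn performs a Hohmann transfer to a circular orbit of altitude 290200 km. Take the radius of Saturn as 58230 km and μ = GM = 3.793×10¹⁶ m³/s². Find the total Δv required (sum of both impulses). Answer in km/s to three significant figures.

r₁ = 58230 + 17090 = 75320 km = 7.5320×10⁷ m.
r₂ = 58230 + 290200 = 348430 km = 3.4843×10⁸ m.
Transfer ellipse a_t = (r₁ + r₂)/2 = 2.119×10⁸ m.
At r₁: circular v_c1 = √(μ/r₁) = 22440 m/s; transfer-perikrone v_p = √[μ(2/r₁ − 1/a_t)] = 28780 m/s.
Δv₁ = v_p − v_c1 = 6337 m/s.
At r₂: circular v_c2 = √(μ/r₂) = 10430 m/s; transfer-apokrone v_a = √[μ(2/r₂ − 1/a_t)] = 6221 m/s.
Δv₂ = v_c2 − v_a = 4213 m/s.
Total Δv = Δv₁ + Δv₂ = 10550 m/s = 10.55 km/s.

Δv_total ≈ 10.5 km/s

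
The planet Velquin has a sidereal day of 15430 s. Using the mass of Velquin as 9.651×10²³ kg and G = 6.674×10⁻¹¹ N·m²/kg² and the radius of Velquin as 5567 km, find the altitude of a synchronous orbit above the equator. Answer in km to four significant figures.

μ = GM = 6.674×10⁻¹¹ × 9.651×10²³ = 6.441×10¹³ m³/s².
A synchronous orbit has period T, so by Kepler's third law a = (μT²/4π²)^(1/3).
μT²/4π² = 6.441×10¹³ × (1.543×10⁴)² / 39.48 = 3.884×10²⁰ m³.
a = 7.296×10⁶ m = 7296.4 km.
Altitude h = a − R = 7296.4 − 5567 = 1729.4 km.

h_sync ≈ 1729 km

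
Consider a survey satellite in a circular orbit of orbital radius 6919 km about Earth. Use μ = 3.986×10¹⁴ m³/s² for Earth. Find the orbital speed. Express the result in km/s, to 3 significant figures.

v ≈ 7.59 km/s

r = 6919 km = 6.919×10⁶ m.
For a circular orbit v = √(μ/r) = √(3.986×10¹⁴ / 6.919×10⁶) = √(5.761×10⁷) = 7590 m/s.
That is 7.590 km/s.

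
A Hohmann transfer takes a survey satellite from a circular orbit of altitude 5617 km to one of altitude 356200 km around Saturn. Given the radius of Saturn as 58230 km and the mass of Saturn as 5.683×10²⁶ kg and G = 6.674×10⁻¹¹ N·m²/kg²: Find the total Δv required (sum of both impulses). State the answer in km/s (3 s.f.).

Δv_total ≈ 12.3 km/s

μ = GM = 6.674×10⁻¹¹ × 5.683×10²⁶ = 3.793×10¹⁶ m³/s².
r₁ = 58230 + 5617 = 63847 km = 6.3847×10⁷ m.
r₂ = 58230 + 356200 = 414430 km = 4.1443×10⁸ m.
Transfer ellipse a_t = (r₁ + r₂)/2 = 2.391×10⁸ m.
At r₁: circular v_c1 = √(μ/r₁) = 24370 m/s; transfer-perikrone v_p = √[μ(2/r₁ − 1/a_t)] = 32090 m/s.
Δv₁ = v_p − v_c1 = 7713 m/s.
At r₂: circular v_c2 = √(μ/r₂) = 9567 m/s; transfer-apokrone v_a = √[μ(2/r₂ − 1/a_t)] = 4943 m/s.
Δv₂ = v_c2 − v_a = 4623 m/s.
Total Δv = Δv₁ + Δv₂ = 12340 m/s = 12.34 km/s.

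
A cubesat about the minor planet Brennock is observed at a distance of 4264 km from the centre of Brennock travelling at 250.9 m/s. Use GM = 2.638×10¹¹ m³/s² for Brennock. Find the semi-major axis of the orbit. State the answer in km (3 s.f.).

a ≈ 4340 km

r = 4.264×10⁶ m.
Specific orbital energy ε = v²/2 − μ/r = (250.9)²/2 − 2.638×10¹¹/4.264×10⁶ = -3.039×10⁴ J/kg.
Since ε = −μ/(2a), a = −μ/(2ε) = 4.340×10⁶ m = 4340.0 km.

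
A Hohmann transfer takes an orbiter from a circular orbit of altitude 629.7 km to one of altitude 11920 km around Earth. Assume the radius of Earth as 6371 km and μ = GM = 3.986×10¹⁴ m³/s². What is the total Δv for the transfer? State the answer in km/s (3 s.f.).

Δv_total ≈ 2.72 km/s

r₁ = 6371 + 629.7 = 7000.7 km = 7.0007×10⁶ m.
r₂ = 6371 + 11920 = 18291 km = 1.8291×10⁷ m.
Transfer ellipse a_t = (r₁ + r₂)/2 = 1.265×10⁷ m.
At r₁: circular v_c1 = √(μ/r₁) = 7546 m/s; transfer-perigee v_p = √[μ(2/r₁ − 1/a_t)] = 9075 m/s.
Δv₁ = v_p − v_c1 = 1529 m/s.
At r₂: circular v_c2 = √(μ/r₂) = 4668 m/s; transfer-apogee v_a = √[μ(2/r₂ − 1/a_t)] = 3473 m/s.
Δv₂ = v_c2 − v_a = 1195 m/s.
Total Δv = Δv₁ + Δv₂ = 2724 m/s = 2.724 km/s.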